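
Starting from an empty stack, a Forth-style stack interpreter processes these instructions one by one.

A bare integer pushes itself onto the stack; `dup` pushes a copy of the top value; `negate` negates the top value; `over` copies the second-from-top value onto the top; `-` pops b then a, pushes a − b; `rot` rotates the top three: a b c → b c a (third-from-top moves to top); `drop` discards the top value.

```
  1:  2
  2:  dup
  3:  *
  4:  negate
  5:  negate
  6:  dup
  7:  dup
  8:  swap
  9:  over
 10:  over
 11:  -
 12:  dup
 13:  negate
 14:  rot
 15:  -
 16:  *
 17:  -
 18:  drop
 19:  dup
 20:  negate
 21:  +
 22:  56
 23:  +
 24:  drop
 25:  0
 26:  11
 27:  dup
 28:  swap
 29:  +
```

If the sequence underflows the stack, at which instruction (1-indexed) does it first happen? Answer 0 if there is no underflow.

2      : [2]
dup    : [2, 2]
*      : [4]
negate : [-4]
negate : [4]
dup    : [4, 4]
dup    : [4, 4, 4]
swap   : [4, 4, 4]
over   : [4, 4, 4, 4]
over   : [4, 4, 4, 4, 4]
-      : [4, 4, 4, 0]
dup    : [4, 4, 4, 0, 0]
negate : [4, 4, 4, 0, 0]
rot    : [4, 4, 0, 0, 4]
-      : [4, 4, 0, -4]
*      : [4, 4, 0]
-      : [4, 4]
drop   : [4]
dup    : [4, 4]
negate : [4, -4]
+      : [0]
56     : [0, 56]
+      : [56]
drop   : []
0      : [0]
11     : [0, 11]
dup    : [0, 11, 11]
swap   : [0, 11, 11]
+      : [0, 22]

0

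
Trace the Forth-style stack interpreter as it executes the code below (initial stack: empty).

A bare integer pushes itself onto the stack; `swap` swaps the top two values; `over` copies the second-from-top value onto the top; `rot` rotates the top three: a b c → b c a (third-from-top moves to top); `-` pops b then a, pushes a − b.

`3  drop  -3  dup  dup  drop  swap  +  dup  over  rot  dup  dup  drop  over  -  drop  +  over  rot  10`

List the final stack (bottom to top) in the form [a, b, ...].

[-12, -6, -6, 10]

3    : [3]
drop : []
-3   : [-3]
dup  : [-3, -3]
dup  : [-3, -3, -3]
drop : [-3, -3]
swap : [-3, -3]
+    : [-6]
dup  : [-6, -6]
over : [-6, -6, -6]
rot  : [-6, -6, -6]
dup  : [-6, -6, -6, -6]
dup  : [-6, -6, -6, -6, -6]
drop : [-6, -6, -6, -6]
over : [-6, -6, -6, -6, -6]
-    : [-6, -6, -6, 0]
drop : [-6, -6, -6]
+    : [-6, -12]
over : [-6, -12, -6]
rot  : [-12, -6, -6]
10   : [-12, -6, -6, 10]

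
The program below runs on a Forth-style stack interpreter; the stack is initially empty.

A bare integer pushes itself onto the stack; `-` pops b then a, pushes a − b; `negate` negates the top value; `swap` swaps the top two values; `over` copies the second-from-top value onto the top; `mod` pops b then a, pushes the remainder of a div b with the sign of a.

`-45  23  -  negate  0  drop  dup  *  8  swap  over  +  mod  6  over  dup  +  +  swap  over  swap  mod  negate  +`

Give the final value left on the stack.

-45    -> -45
23     -> -45 23
-      -> -68
negate -> 68
0      -> 68 0
drop   -> 68
dup    -> 68 68
*      -> 4624
8      -> 4624 8
swap   -> 8 4624
over   -> 8 4624 8
+      -> 8 4632
mod    -> 8
6      -> 8 6
over   -> 8 6 8
dup    -> 8 6 8 8
+      -> 8 6 16
+      -> 8 22
swap   -> 22 8
over   -> 22 8 22
swap   -> 22 22 8
mod    -> 22 6
negate -> 22 -6
+      -> 16

16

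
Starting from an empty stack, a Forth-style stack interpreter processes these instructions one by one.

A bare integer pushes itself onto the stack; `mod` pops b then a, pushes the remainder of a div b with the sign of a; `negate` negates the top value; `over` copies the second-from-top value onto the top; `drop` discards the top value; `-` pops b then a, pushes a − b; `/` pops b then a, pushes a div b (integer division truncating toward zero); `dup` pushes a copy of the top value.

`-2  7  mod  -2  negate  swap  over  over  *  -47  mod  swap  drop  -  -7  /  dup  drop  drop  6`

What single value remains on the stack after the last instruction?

-2     : [-2]
7      : [-2, 7]
mod    : [-2]
-2     : [-2, -2]
negate : [-2, 2]
swap   : [2, -2]
over   : [2, -2, 2]
over   : [2, -2, 2, -2]
*      : [2, -2, -4]
-47    : [2, -2, -4, -47]
mod    : [2, -2, -4]
swap   : [2, -4, -2]
drop   : [2, -4]
-      : [6]
-7     : [6, -7]
/      : [0]
dup    : [0, 0]
drop   : [0]
drop   : []
6      : [6]

6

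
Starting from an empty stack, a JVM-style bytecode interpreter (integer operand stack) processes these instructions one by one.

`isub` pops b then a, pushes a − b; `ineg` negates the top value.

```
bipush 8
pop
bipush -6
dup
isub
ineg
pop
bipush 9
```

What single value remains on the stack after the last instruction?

9

bipush 8  → 8
pop       → (empty)
bipush -6 → -6
dup       → -6 -6
isub      → 0
ineg      → 0
pop       → (empty)
bipush 9  → 9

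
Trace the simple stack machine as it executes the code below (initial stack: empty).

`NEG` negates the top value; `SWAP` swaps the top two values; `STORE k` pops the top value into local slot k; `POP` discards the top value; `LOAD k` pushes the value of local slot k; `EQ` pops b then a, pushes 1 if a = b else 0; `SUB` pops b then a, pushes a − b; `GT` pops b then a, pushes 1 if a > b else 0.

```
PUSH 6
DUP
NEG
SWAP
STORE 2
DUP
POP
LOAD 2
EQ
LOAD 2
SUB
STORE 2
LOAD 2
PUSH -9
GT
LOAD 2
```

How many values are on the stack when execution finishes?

2

PUSH 6  : [6]
DUP     : [6, 6]
NEG     : [6, -6]
SWAP    : [-6, 6]
STORE 2 : [-6]
DUP     : [-6, -6]
POP     : [-6]
LOAD 2  : [-6, 6]
EQ      : [0]
LOAD 2  : [0, 6]
SUB     : [-6]
STORE 2 : []
LOAD 2  : [-6]
PUSH -9 : [-6, -9]
GT      : [1]
LOAD 2  : [1, -6]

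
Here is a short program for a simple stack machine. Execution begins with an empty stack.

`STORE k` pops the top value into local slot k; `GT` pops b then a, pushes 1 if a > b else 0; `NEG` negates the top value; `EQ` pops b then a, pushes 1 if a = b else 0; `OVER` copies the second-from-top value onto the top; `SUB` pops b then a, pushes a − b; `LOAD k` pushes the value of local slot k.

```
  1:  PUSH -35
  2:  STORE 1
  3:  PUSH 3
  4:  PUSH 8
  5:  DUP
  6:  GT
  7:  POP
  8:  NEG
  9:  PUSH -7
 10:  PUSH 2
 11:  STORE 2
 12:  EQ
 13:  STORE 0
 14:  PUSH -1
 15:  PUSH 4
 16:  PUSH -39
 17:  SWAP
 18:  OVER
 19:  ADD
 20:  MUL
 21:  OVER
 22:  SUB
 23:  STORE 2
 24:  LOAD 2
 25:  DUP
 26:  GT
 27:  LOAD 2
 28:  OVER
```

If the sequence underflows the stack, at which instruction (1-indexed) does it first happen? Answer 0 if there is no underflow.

PUSH -35 -> [-35]
STORE 1  -> []
PUSH 3   -> [3]
PUSH 8   -> [3, 8]
DUP      -> [3, 8, 8]
GT       -> [3, 0]
POP      -> [3]
NEG      -> [-3]
PUSH -7  -> [-3, -7]
PUSH 2   -> [-3, -7, 2]
STORE 2  -> [-3, -7]
EQ       -> [0]
STORE 0  -> []
PUSH -1  -> [-1]
PUSH 4   -> [-1, 4]
PUSH -39 -> [-1, 4, -39]
SWAP     -> [-1, -39, 4]
OVER     -> [-1, -39, 4, -39]
ADD      -> [-1, -39, -35]
MUL      -> [-1, 1365]
OVER     -> [-1, 1365, -1]
SUB      -> [-1, 1366]
STORE 2  -> [-1]
LOAD 2   -> [-1, 1366]
DUP      -> [-1, 1366, 1366]
GT       -> [-1, 0]
LOAD 2   -> [-1, 0, 1366]
OVER     -> [-1, 0, 1366, 0]

0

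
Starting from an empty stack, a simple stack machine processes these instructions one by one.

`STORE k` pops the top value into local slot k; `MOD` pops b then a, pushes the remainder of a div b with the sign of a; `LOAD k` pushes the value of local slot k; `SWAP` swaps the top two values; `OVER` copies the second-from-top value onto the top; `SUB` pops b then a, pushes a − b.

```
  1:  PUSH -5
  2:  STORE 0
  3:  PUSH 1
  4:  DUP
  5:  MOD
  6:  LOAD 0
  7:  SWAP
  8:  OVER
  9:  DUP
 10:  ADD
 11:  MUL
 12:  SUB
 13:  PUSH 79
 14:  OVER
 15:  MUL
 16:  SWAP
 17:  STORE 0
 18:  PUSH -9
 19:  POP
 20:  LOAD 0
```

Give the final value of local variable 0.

-5

PUSH -5 : [-5]
STORE 0 : []
PUSH 1  : [1]
DUP     : [1, 1]
MOD     : [0]
LOAD 0  : [0, -5]
SWAP    : [-5, 0]
OVER    : [-5, 0, -5]
DUP     : [-5, 0, -5, -5]
ADD     : [-5, 0, -10]
MUL     : [-5, 0]
SUB     : [-5]
PUSH 79 : [-5, 79]
OVER    : [-5, 79, -5]
MUL     : [-5, -395]
SWAP    : [-395, -5]
STORE 0 : [-395]
PUSH -9 : [-395, -9]
POP     : [-395]
LOAD 0  : [-395, -5]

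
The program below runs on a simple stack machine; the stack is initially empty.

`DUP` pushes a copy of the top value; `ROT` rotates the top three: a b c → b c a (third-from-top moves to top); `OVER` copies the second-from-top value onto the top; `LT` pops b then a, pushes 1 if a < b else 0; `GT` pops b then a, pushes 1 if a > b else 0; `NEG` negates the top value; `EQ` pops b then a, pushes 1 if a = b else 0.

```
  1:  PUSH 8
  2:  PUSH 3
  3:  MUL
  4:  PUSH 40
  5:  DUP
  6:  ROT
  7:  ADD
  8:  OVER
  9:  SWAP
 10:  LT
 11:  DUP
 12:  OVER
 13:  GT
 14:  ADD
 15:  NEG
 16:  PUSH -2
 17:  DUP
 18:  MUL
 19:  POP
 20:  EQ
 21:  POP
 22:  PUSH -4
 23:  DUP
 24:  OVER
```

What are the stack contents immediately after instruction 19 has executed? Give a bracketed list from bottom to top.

[40, -1]

PUSH 8  -> 8
PUSH 3  -> 8 3
MUL     -> 24
PUSH 40 -> 24 40
DUP     -> 24 40 40
ROT     -> 40 40 24
ADD     -> 40 64
OVER    -> 40 64 40
SWAP    -> 40 40 64
LT      -> 40 1
DUP     -> 40 1 1
OVER    -> 40 1 1 1
GT      -> 40 1 0
ADD     -> 40 1
NEG     -> 40 -1
PUSH -2 -> 40 -1 -2
DUP     -> 40 -1 -2 -2
MUL     -> 40 -1 4
POP     -> 40 -1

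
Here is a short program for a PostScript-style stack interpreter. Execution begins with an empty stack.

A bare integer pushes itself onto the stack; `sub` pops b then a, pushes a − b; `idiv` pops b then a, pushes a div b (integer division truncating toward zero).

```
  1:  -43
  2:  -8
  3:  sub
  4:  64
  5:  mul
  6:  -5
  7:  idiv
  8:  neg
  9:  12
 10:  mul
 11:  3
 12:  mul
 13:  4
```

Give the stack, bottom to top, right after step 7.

-43  : -43
-8   : -43 -8
sub  : -35
64   : -35 64
mul  : -2240
-5   : -2240 -5
idiv : 448

[448]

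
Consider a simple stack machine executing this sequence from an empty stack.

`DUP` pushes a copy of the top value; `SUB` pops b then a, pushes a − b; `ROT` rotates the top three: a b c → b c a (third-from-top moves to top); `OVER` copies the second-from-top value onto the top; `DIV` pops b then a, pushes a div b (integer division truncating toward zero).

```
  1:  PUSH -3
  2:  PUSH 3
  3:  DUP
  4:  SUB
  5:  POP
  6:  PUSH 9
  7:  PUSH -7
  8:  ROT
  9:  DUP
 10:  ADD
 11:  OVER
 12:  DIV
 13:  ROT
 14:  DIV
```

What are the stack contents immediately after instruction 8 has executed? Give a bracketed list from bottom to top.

PUSH -3 -> -3
PUSH 3  -> -3 3
DUP     -> -3 3 3
SUB     -> -3 0
POP     -> -3
PUSH 9  -> -3 9
PUSH -7 -> -3 9 -7
ROT     -> 9 -7 -3

[9, -7, -3]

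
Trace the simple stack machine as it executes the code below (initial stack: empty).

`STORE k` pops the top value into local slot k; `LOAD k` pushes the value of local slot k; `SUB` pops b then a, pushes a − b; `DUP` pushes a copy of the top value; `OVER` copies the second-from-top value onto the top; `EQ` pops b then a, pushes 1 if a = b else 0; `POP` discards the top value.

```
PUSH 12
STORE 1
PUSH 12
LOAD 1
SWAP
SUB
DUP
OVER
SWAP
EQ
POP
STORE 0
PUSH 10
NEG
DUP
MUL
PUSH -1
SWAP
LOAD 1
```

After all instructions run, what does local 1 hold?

12

PUSH 12 -> 12
STORE 1 -> (empty)
PUSH 12 -> 12
LOAD 1  -> 12 12
SWAP    -> 12 12
SUB     -> 0
DUP     -> 0 0
OVER    -> 0 0 0
SWAP    -> 0 0 0
EQ      -> 0 1
POP     -> 0
STORE 0 -> (empty)
PUSH 10 -> 10
NEG     -> -10
DUP     -> -10 -10
MUL     -> 100
PUSH -1 -> 100 -1
SWAP    -> -1 100
LOAD 1  -> -1 100 12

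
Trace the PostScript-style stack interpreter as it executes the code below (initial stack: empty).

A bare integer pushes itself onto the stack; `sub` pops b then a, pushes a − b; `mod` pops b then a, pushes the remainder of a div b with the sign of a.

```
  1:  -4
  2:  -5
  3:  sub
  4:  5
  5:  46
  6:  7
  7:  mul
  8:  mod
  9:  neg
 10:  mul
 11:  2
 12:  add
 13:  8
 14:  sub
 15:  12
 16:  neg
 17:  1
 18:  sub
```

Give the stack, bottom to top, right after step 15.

-4  : -4
-5  : -4 -5
sub : 1
5   : 1 5
46  : 1 5 46
7   : 1 5 46 7
mul : 1 5 322
mod : 1 5
neg : 1 -5
mul : -5
2   : -5 2
add : -3
8   : -3 8
sub : -11
12  : -11 12

[-11, 12]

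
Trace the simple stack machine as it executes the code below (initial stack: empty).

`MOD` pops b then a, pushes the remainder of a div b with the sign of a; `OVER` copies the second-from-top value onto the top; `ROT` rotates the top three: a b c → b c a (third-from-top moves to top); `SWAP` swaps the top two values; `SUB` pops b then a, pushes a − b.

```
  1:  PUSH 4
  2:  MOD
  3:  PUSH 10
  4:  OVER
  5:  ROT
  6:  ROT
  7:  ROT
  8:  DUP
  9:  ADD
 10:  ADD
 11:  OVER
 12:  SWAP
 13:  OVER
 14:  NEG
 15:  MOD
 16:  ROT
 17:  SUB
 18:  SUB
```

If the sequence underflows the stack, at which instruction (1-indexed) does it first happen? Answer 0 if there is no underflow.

2

PUSH 4 → 4
MOD  — needs 2 operands, stack has 1 → underflow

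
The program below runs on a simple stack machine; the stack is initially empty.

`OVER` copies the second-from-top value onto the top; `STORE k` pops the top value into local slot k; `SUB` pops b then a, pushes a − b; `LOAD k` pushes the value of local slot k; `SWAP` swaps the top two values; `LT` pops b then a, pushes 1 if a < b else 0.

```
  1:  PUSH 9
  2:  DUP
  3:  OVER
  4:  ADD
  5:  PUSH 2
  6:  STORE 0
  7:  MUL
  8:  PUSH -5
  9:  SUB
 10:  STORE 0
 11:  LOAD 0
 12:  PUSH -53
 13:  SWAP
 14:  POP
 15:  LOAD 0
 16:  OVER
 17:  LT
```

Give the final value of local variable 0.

PUSH 9   : [9]
DUP      : [9, 9]
OVER     : [9, 9, 9]
ADD      : [9, 18]
PUSH 2   : [9, 18, 2]
STORE 0  : [9, 18]
MUL      : [162]
PUSH -5  : [162, -5]
SUB      : [167]
STORE 0  : []
LOAD 0   : [167]
PUSH -53 : [167, -53]
SWAP     : [-53, 167]
POP      : [-53]
LOAD 0   : [-53, 167]
OVER     : [-53, 167, -53]
LT       : [-53, 0]

167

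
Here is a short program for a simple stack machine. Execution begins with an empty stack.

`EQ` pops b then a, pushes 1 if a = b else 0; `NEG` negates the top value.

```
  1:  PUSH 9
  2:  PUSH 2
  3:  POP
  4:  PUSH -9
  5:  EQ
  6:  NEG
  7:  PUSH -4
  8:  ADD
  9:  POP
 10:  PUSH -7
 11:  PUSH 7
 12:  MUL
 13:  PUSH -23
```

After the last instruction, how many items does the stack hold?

2

PUSH 9   -> [9]
PUSH 2   -> [9, 2]
POP      -> [9]
PUSH -9  -> [9, -9]
EQ       -> [0]
NEG      -> [0]
PUSH -4  -> [0, -4]
ADD      -> [-4]
POP      -> []
PUSH -7  -> [-7]
PUSH 7   -> [-7, 7]
MUL      -> [-49]
PUSH -23 -> [-49, -23]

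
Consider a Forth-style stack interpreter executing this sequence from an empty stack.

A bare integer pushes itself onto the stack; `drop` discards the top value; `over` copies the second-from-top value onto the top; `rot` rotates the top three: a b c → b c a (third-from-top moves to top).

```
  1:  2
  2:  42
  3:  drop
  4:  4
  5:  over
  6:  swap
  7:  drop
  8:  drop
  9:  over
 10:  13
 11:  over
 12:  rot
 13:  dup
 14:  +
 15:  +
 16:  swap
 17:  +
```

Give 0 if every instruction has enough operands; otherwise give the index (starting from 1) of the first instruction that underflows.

9

2     2
42    2 42
drop  2
4     2 4
over  2 4 2
swap  2 2 4
drop  2 2
drop  2
over  — needs 2 operands, stack has 1 → underflow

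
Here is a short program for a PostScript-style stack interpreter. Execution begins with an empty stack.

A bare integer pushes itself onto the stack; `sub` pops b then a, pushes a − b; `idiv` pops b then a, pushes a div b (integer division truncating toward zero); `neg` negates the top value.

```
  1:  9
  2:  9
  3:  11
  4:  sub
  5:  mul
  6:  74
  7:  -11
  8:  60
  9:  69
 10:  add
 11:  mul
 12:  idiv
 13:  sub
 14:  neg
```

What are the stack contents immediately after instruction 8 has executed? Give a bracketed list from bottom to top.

9    9
9    9 9
11   9 9 11
sub  9 -2
mul  -18
74   -18 74
-11  -18 74 -11
60   -18 74 -11 60

[-18, 74, -11, 60]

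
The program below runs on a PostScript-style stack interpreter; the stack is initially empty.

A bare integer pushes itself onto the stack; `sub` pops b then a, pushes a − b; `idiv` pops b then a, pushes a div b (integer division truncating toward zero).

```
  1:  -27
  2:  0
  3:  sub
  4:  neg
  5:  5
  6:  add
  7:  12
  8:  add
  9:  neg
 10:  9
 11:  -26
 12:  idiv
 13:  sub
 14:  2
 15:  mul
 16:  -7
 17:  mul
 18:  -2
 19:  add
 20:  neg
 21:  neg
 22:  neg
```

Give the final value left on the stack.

-27  : -27
0    : -27 0
sub  : -27
neg  : 27
5    : 27 5
add  : 32
12   : 32 12
add  : 44
neg  : -44
9    : -44 9
-26  : -44 9 -26
idiv : -44 0
sub  : -44
2    : -44 2
mul  : -88
-7   : -88 -7
mul  : 616
-2   : 616 -2
add  : 614
neg  : -614
neg  : 614
neg  : -614

-614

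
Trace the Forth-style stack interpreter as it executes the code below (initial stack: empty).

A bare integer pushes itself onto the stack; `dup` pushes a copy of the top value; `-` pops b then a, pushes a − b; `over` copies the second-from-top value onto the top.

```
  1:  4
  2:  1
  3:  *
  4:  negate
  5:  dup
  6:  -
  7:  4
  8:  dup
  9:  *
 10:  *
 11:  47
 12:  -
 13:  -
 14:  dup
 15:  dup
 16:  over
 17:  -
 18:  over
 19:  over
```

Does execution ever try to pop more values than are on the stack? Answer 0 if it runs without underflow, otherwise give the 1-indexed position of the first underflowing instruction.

13

4      -> [4]
1      -> [4, 1]
*      -> [4]
negate -> [-4]
dup    -> [-4, -4]
-      -> [0]
4      -> [0, 4]
dup    -> [0, 4, 4]
*      -> [0, 16]
*      -> [0]
47     -> [0, 47]
-      -> [-47]
-  — needs 2 operands, stack has 1 → underflow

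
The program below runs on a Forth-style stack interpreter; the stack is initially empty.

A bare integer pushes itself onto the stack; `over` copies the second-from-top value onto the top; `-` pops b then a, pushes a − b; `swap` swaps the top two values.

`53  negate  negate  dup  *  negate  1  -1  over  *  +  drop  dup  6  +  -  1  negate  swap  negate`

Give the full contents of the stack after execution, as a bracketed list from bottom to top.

[-1, 6]

53     : 53
negate : -53
negate : 53
dup    : 53 53
*      : 2809
negate : -2809
1      : -2809 1
-1     : -2809 1 -1
over   : -2809 1 -1 1
*      : -2809 1 -1
+      : -2809 0
drop   : -2809
dup    : -2809 -2809
6      : -2809 -2809 6
+      : -2809 -2803
-      : -6
1      : -6 1
negate : -6 -1
swap   : -1 -6
negate : -1 6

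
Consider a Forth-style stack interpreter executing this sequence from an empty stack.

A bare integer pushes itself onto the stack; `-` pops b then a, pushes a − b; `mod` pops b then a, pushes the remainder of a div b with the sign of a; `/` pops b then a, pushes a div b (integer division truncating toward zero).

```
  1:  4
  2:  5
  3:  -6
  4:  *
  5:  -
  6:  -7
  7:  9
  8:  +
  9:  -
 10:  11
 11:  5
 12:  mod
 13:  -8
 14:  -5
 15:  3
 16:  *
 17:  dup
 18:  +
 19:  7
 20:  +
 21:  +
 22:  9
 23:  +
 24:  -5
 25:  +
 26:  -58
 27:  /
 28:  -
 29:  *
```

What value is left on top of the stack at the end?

32

4   : 4
5   : 4 5
-6  : 4 5 -6
*   : 4 -30
-   : 34
-7  : 34 -7
9   : 34 -7 9
+   : 34 2
-   : 32
11  : 32 11
5   : 32 11 5
mod : 32 1
-8  : 32 1 -8
-5  : 32 1 -8 -5
3   : 32 1 -8 -5 3
*   : 32 1 -8 -15
dup : 32 1 -8 -15 -15
+   : 32 1 -8 -30
7   : 32 1 -8 -30 7
+   : 32 1 -8 -23
+   : 32 1 -31
9   : 32 1 -31 9
+   : 32 1 -22
-5  : 32 1 -22 -5
+   : 32 1 -27
-58 : 32 1 -27 -58
/   : 32 1 0
-   : 32 1
*   : 32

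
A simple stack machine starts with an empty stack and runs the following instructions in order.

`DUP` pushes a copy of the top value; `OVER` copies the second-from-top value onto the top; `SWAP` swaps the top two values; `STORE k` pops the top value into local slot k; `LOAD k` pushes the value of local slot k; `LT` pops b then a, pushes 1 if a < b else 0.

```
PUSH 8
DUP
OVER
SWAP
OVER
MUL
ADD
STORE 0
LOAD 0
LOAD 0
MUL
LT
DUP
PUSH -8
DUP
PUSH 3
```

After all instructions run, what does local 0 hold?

72

PUSH 8  -> [8]
DUP     -> [8, 8]
OVER    -> [8, 8, 8]
SWAP    -> [8, 8, 8]
OVER    -> [8, 8, 8, 8]
MUL     -> [8, 8, 64]
ADD     -> [8, 72]
STORE 0 -> [8]
LOAD 0  -> [8, 72]
LOAD 0  -> [8, 72, 72]
MUL     -> [8, 5184]
LT      -> [1]
DUP     -> [1, 1]
PUSH -8 -> [1, 1, -8]
DUP     -> [1, 1, -8, -8]
PUSH 3  -> [1, 1, -8, -8, 3]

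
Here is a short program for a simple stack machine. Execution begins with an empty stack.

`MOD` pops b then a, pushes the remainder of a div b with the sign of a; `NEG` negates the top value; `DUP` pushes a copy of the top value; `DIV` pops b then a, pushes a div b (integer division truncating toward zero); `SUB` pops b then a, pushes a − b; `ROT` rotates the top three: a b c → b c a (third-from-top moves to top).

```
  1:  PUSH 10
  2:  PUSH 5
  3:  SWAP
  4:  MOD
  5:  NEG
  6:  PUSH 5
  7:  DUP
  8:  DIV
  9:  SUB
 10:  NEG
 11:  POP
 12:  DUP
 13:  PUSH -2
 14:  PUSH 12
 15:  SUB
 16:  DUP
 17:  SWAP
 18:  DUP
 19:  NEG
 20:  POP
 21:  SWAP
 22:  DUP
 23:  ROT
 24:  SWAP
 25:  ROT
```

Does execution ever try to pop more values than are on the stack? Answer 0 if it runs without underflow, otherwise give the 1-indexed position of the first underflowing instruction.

12

PUSH 10 → 10
PUSH 5  → 10 5
SWAP    → 5 10
MOD     → 5
NEG     → -5
PUSH 5  → -5 5
DUP     → -5 5 5
DIV     → -5 1
SUB     → -6
NEG     → 6
POP     → (empty)
DUP  — needs 1 operand, stack has 0 → underflow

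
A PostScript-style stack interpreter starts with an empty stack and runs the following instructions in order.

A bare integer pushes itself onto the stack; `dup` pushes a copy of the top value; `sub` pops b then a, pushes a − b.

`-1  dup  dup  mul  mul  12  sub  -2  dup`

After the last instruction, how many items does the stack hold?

-1  : -1
dup : -1 -1
dup : -1 -1 -1
mul : -1 1
mul : -1
12  : -1 12
sub : -13
-2  : -13 -2
dup : -13 -2 -2

3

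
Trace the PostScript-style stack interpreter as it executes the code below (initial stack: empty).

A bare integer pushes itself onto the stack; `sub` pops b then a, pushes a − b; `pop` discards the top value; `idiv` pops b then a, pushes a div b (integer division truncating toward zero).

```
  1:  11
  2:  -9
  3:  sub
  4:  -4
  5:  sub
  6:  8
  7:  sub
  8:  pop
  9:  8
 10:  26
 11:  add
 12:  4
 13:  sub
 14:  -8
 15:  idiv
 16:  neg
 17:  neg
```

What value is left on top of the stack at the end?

-3

11   → 11
-9   → 11 -9
sub  → 20
-4   → 20 -4
sub  → 24
8    → 24 8
sub  → 16
pop  → (empty)
8    → 8
26   → 8 26
add  → 34
4    → 34 4
sub  → 30
-8   → 30 -8
idiv → -3
neg  → 3
neg  → -3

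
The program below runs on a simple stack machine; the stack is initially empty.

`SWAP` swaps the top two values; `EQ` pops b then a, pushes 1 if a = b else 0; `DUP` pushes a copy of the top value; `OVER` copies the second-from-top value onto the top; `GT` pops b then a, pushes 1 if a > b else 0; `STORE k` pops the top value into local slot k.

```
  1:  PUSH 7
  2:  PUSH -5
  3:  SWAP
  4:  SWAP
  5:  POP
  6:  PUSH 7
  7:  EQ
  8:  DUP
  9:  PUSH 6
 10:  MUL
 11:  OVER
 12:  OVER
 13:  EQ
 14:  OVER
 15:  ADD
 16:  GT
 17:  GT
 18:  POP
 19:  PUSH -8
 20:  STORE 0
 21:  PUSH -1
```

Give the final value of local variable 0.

-8

PUSH 7  -> [7]
PUSH -5 -> [7, -5]
SWAP    -> [-5, 7]
SWAP    -> [7, -5]
POP     -> [7]
PUSH 7  -> [7, 7]
EQ      -> [1]
DUP     -> [1, 1]
PUSH 6  -> [1, 1, 6]
MUL     -> [1, 6]
OVER    -> [1, 6, 1]
OVER    -> [1, 6, 1, 6]
EQ      -> [1, 6, 0]
OVER    -> [1, 6, 0, 6]
ADD     -> [1, 6, 6]
GT      -> [1, 0]
GT      -> [1]
POP     -> []
PUSH -8 -> [-8]
STORE 0 -> []
PUSH -1 -> [-1]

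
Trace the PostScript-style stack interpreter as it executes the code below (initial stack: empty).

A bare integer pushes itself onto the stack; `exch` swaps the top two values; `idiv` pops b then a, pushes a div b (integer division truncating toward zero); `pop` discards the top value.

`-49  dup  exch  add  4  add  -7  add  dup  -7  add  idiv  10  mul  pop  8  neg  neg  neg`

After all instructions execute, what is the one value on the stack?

-8

-49  -> [-49]
dup  -> [-49, -49]
exch -> [-49, -49]
add  -> [-98]
4    -> [-98, 4]
add  -> [-94]
-7   -> [-94, -7]
add  -> [-101]
dup  -> [-101, -101]
-7   -> [-101, -101, -7]
add  -> [-101, -108]
idiv -> [0]
10   -> [0, 10]
mul  -> [0]
pop  -> []
8    -> [8]
neg  -> [-8]
neg  -> [8]
neg  -> [-8]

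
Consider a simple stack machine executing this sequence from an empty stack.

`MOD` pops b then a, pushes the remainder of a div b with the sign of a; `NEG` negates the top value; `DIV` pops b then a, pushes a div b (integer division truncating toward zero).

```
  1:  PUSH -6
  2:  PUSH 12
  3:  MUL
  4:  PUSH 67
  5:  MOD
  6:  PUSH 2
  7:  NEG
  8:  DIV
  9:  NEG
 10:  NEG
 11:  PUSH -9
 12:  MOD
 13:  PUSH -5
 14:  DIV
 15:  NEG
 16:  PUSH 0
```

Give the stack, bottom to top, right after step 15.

[0]

PUSH -6 -> [-6]
PUSH 12 -> [-6, 12]
MUL     -> [-72]
PUSH 67 -> [-72, 67]
MOD     -> [-5]
PUSH 2  -> [-5, 2]
NEG     -> [-5, -2]
DIV     -> [2]
NEG     -> [-2]
NEG     -> [2]
PUSH -9 -> [2, -9]
MOD     -> [2]
PUSH -5 -> [2, -5]
DIV     -> [0]
NEG     -> [0]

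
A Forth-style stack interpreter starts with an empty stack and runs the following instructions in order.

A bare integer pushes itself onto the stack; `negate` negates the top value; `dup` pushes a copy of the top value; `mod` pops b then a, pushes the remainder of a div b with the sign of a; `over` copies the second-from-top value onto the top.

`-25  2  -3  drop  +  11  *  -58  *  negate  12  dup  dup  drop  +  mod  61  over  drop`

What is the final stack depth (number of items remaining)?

2

-25     [-25]
2       [-25, 2]
-3      [-25, 2, -3]
drop    [-25, 2]
+       [-23]
11      [-23, 11]
*       [-253]
-58     [-253, -58]
*       [14674]
negate  [-14674]
12      [-14674, 12]
dup     [-14674, 12, 12]
dup     [-14674, 12, 12, 12]
drop    [-14674, 12, 12]
+       [-14674, 24]
mod     [-10]
61      [-10, 61]
over    [-10, 61, -10]
drop    [-10, 61]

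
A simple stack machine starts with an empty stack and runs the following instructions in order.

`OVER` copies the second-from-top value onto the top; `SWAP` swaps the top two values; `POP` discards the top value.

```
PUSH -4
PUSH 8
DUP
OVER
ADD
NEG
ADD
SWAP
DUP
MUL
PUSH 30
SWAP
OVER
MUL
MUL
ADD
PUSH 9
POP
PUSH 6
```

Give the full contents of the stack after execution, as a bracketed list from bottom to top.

PUSH -4 : -4
PUSH 8  : -4 8
DUP     : -4 8 8
OVER    : -4 8 8 8
ADD     : -4 8 16
NEG     : -4 8 -16
ADD     : -4 -8
SWAP    : -8 -4
DUP     : -8 -4 -4
MUL     : -8 16
PUSH 30 : -8 16 30
SWAP    : -8 30 16
OVER    : -8 30 16 30
MUL     : -8 30 480
MUL     : -8 14400
ADD     : 14392
PUSH 9  : 14392 9
POP     : 14392
PUSH 6  : 14392 6

[14392, 6]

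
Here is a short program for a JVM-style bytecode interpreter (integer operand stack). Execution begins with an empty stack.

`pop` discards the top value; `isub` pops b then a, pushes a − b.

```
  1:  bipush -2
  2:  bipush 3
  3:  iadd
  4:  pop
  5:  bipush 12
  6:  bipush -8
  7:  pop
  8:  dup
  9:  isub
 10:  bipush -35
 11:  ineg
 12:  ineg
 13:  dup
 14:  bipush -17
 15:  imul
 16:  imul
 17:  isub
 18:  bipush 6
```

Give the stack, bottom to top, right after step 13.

bipush -2   [-2]
bipush 3    [-2, 3]
iadd        [1]
pop         []
bipush 12   [12]
bipush -8   [12, -8]
pop         [12]
dup         [12, 12]
isub        [0]
bipush -35  [0, -35]
ineg        [0, 35]
ineg        [0, -35]
dup         [0, -35, -35]

[0, -35, -35]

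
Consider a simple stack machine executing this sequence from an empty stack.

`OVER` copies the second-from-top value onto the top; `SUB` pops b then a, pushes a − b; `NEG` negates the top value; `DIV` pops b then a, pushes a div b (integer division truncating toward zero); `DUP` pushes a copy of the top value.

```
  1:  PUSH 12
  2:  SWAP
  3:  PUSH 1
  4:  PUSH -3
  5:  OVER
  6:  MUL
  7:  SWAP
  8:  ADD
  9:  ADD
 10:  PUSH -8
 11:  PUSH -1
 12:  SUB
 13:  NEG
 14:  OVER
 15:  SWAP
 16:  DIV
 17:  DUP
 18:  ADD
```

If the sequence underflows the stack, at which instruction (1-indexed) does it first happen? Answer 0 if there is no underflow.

PUSH 12 : 12
SWAP  — needs 2 operands, stack has 1 → underflow

2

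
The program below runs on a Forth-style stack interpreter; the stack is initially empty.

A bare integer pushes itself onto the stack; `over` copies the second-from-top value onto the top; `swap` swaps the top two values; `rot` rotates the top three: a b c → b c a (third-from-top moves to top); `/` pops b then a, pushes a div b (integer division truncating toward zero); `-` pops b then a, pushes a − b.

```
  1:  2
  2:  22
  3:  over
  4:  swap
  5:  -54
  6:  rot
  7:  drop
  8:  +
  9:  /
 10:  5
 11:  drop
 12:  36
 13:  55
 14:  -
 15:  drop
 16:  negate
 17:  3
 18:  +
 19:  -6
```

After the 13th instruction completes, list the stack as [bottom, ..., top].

[0, 36, 55]

2    → 2
22   → 2 22
over → 2 22 2
swap → 2 2 22
-54  → 2 2 22 -54
rot  → 2 22 -54 2
drop → 2 22 -54
+    → 2 -32
/    → 0
5    → 0 5
drop → 0
36   → 0 36
55   → 0 36 55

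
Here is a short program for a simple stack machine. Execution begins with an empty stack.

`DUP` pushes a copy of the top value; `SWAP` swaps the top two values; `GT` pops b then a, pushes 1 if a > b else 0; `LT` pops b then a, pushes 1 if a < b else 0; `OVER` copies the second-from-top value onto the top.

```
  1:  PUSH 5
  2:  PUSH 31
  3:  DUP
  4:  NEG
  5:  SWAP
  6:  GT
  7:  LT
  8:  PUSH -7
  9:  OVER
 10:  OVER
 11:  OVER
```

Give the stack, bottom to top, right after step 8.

PUSH 5  → [5]
PUSH 31 → [5, 31]
DUP     → [5, 31, 31]
NEG     → [5, 31, -31]
SWAP    → [5, -31, 31]
GT      → [5, 0]
LT      → [0]
PUSH -7 → [0, -7]

[0, -7]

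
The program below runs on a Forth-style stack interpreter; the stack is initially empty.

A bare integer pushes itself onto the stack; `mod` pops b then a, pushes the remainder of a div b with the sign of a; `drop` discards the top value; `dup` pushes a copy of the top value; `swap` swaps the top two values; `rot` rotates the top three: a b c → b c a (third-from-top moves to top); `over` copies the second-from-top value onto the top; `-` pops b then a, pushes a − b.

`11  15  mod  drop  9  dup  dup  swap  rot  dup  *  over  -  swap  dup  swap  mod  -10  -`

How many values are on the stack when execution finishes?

11    [11]
15    [11, 15]
mod   [11]
drop  []
9     [9]
dup   [9, 9]
dup   [9, 9, 9]
swap  [9, 9, 9]
rot   [9, 9, 9]
dup   [9, 9, 9, 9]
*     [9, 9, 81]
over  [9, 9, 81, 9]
-     [9, 9, 72]
swap  [9, 72, 9]
dup   [9, 72, 9, 9]
swap  [9, 72, 9, 9]
mod   [9, 72, 0]
-10   [9, 72, 0, -10]
-     [9, 72, 10]

3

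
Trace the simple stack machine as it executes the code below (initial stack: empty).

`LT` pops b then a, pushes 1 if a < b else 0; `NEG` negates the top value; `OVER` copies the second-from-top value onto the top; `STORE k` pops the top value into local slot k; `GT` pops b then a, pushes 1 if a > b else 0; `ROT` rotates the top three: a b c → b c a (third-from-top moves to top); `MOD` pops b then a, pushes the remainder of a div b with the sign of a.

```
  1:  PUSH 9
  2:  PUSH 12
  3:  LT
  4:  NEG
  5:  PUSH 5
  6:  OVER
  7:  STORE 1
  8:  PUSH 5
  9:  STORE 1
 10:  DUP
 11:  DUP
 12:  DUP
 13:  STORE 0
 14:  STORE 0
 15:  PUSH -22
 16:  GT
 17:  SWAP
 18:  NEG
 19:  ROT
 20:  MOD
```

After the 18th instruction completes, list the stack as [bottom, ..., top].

[-1, 1, -5]

PUSH 9   : 9
PUSH 12  : 9 12
LT       : 1
NEG      : -1
PUSH 5   : -1 5
OVER     : -1 5 -1
STORE 1  : -1 5
PUSH 5   : -1 5 5
STORE 1  : -1 5
DUP      : -1 5 5
DUP      : -1 5 5 5
DUP      : -1 5 5 5 5
STORE 0  : -1 5 5 5
STORE 0  : -1 5 5
PUSH -22 : -1 5 5 -22
GT       : -1 5 1
SWAP     : -1 1 5
NEG      : -1 1 -5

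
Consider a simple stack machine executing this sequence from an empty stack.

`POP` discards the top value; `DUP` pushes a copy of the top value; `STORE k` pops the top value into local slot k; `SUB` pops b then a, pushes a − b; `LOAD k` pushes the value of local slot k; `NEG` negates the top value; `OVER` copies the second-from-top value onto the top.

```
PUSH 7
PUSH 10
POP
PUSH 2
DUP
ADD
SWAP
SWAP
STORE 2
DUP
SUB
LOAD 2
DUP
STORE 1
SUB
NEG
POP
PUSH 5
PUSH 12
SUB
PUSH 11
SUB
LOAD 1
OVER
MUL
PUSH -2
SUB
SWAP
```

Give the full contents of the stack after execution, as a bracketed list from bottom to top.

PUSH 7  -> [7]
PUSH 10 -> [7, 10]
POP     -> [7]
PUSH 2  -> [7, 2]
DUP     -> [7, 2, 2]
ADD     -> [7, 4]
SWAP    -> [4, 7]
SWAP    -> [7, 4]
STORE 2 -> [7]
DUP     -> [7, 7]
SUB     -> [0]
LOAD 2  -> [0, 4]
DUP     -> [0, 4, 4]
STORE 1 -> [0, 4]
SUB     -> [-4]
NEG     -> [4]
POP     -> []
PUSH 5  -> [5]
PUSH 12 -> [5, 12]
SUB     -> [-7]
PUSH 11 -> [-7, 11]
SUB     -> [-18]
LOAD 1  -> [-18, 4]
OVER    -> [-18, 4, -18]
MUL     -> [-18, -72]
PUSH -2 -> [-18, -72, -2]
SUB     -> [-18, -70]
SWAP    -> [-70, -18]

[-70, -18]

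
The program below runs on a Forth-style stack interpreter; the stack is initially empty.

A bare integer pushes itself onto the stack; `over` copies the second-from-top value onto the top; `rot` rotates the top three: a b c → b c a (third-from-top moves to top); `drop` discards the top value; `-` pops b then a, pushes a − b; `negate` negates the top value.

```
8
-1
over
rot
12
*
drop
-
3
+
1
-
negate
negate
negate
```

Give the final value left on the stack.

7

8       [8]
-1      [8, -1]
over    [8, -1, 8]
rot     [-1, 8, 8]
12      [-1, 8, 8, 12]
*       [-1, 8, 96]
drop    [-1, 8]
-       [-9]
3       [-9, 3]
+       [-6]
1       [-6, 1]
-       [-7]
negate  [7]
negate  [-7]
negate  [7]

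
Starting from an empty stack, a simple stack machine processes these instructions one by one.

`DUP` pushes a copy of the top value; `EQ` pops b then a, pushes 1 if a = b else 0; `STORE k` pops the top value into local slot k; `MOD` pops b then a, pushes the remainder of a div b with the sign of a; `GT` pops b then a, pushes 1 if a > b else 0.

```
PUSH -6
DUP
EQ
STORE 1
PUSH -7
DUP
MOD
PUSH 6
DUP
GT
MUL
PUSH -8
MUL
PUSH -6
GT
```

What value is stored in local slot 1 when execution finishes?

1

PUSH -6 → -6
DUP     → -6 -6
EQ      → 1
STORE 1 → (empty)
PUSH -7 → -7
DUP     → -7 -7
MOD     → 0
PUSH 6  → 0 6
DUP     → 0 6 6
GT      → 0 0
MUL     → 0
PUSH -8 → 0 -8
MUL     → 0
PUSH -6 → 0 -6
GT      → 1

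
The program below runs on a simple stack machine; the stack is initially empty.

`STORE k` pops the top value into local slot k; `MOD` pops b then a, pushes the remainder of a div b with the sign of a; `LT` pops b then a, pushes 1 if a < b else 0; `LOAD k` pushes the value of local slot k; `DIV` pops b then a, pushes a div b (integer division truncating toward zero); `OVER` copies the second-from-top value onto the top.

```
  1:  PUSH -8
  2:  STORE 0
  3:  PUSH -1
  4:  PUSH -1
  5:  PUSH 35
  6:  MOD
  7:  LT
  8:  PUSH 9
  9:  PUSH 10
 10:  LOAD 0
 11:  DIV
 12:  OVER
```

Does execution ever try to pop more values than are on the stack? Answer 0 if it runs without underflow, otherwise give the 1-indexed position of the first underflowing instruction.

PUSH -8 : -8
STORE 0 : (empty)
PUSH -1 : -1
PUSH -1 : -1 -1
PUSH 35 : -1 -1 35
MOD     : -1 -1
LT      : 0
PUSH 9  : 0 9
PUSH 10 : 0 9 10
LOAD 0  : 0 9 10 -8
DIV     : 0 9 -1
OVER    : 0 9 -1 9

0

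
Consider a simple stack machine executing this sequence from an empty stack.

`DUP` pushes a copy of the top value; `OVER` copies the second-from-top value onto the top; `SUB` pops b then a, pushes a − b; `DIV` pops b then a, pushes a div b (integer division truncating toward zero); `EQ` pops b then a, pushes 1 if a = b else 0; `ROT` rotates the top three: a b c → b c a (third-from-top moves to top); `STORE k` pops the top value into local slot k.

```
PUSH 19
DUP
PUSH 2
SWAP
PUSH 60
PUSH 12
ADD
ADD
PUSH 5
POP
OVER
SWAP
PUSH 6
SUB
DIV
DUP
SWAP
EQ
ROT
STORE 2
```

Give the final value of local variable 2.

19

PUSH 19 : [19]
DUP     : [19, 19]
PUSH 2  : [19, 19, 2]
SWAP    : [19, 2, 19]
PUSH 60 : [19, 2, 19, 60]
PUSH 12 : [19, 2, 19, 60, 12]
ADD     : [19, 2, 19, 72]
ADD     : [19, 2, 91]
PUSH 5  : [19, 2, 91, 5]
POP     : [19, 2, 91]
OVER    : [19, 2, 91, 2]
SWAP    : [19, 2, 2, 91]
PUSH 6  : [19, 2, 2, 91, 6]
SUB     : [19, 2, 2, 85]
DIV     : [19, 2, 0]
DUP     : [19, 2, 0, 0]
SWAP    : [19, 2, 0, 0]
EQ      : [19, 2, 1]
ROT     : [2, 1, 19]
STORE 2 : [2, 1]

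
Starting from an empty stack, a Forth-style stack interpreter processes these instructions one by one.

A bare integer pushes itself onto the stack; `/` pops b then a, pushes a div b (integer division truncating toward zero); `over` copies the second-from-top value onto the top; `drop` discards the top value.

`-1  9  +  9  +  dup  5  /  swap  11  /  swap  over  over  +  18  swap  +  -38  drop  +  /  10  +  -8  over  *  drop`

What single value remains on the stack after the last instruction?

-1   → -1
9    → -1 9
+    → 8
9    → 8 9
+    → 17
dup  → 17 17
5    → 17 17 5
/    → 17 3
swap → 3 17
11   → 3 17 11
/    → 3 1
swap → 1 3
over → 1 3 1
over → 1 3 1 3
+    → 1 3 4
18   → 1 3 4 18
swap → 1 3 18 4
+    → 1 3 22
-38  → 1 3 22 -38
drop → 1 3 22
+    → 1 25
/    → 0
10   → 0 10
+    → 10
-8   → 10 -8
over → 10 -8 10
*    → 10 -80
drop → 10

10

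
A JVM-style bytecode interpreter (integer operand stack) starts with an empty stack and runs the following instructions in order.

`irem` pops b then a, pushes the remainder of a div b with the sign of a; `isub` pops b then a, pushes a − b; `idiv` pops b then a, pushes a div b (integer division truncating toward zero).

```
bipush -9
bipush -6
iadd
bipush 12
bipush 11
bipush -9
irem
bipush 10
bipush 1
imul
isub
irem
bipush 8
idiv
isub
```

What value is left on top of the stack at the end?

bipush -9 → [-9]
bipush -6 → [-9, -6]
iadd      → [-15]
bipush 12 → [-15, 12]
bipush 11 → [-15, 12, 11]
bipush -9 → [-15, 12, 11, -9]
irem      → [-15, 12, 2]
bipush 10 → [-15, 12, 2, 10]
bipush 1  → [-15, 12, 2, 10, 1]
imul      → [-15, 12, 2, 10]
isub      → [-15, 12, -8]
irem      → [-15, 4]
bipush 8  → [-15, 4, 8]
idiv      → [-15, 0]
isub      → [-15]

-15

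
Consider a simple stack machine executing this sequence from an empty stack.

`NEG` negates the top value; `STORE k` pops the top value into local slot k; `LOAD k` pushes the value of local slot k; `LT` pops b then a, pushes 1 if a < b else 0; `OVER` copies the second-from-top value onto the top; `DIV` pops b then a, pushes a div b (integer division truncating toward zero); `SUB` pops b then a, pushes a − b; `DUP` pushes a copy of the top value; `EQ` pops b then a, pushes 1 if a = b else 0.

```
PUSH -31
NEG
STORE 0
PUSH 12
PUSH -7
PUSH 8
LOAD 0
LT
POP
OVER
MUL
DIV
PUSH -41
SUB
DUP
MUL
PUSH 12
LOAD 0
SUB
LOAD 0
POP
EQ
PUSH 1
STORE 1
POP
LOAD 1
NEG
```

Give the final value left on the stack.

PUSH -31 → -31
NEG      → 31
STORE 0  → (empty)
PUSH 12  → 12
PUSH -7  → 12 -7
PUSH 8   → 12 -7 8
LOAD 0   → 12 -7 8 31
LT       → 12 -7 1
POP      → 12 -7
OVER     → 12 -7 12
MUL      → 12 -84
DIV      → 0
PUSH -41 → 0 -41
SUB      → 41
DUP      → 41 41
MUL      → 1681
PUSH 12  → 1681 12
LOAD 0   → 1681 12 31
SUB      → 1681 -19
LOAD 0   → 1681 -19 31
POP      → 1681 -19
EQ       → 0
PUSH 1   → 0 1
STORE 1  → 0
POP      → (empty)
LOAD 1   → 1
NEG      → -1

-1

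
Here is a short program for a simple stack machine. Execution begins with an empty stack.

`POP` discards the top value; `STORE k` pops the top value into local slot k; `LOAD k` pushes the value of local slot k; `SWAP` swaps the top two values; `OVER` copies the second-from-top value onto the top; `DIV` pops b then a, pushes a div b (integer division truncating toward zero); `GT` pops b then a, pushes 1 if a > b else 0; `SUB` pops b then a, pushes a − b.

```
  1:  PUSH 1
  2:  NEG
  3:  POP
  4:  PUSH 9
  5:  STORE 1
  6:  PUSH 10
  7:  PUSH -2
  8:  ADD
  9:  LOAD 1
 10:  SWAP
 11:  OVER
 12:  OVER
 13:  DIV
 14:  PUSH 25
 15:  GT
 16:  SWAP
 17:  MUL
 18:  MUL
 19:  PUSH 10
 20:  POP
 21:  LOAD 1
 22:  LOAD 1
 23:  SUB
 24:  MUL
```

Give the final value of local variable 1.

PUSH 1  -> 1
NEG     -> -1
POP     -> (empty)
PUSH 9  -> 9
STORE 1 -> (empty)
PUSH 10 -> 10
PUSH -2 -> 10 -2
ADD     -> 8
LOAD 1  -> 8 9
SWAP    -> 9 8
OVER    -> 9 8 9
OVER    -> 9 8 9 8
DIV     -> 9 8 1
PUSH 25 -> 9 8 1 25
GT      -> 9 8 0
SWAP    -> 9 0 8
MUL     -> 9 0
MUL     -> 0
PUSH 10 -> 0 10
POP     -> 0
LOAD 1  -> 0 9
LOAD 1  -> 0 9 9
SUB     -> 0 0
MUL     -> 0

9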